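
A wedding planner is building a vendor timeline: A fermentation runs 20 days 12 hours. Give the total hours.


Days: 20
Extra hours: 12
Hours per day: 24
Days to hours: 20 x 24 = 480
Total: 480 + 12 = 492

492


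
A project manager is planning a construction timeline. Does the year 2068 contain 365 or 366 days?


Year: 2068
Check leap year rules:
Divisible by 4? Yes
Divisible by 100? No
2068 is a leap year
Days: 366

366


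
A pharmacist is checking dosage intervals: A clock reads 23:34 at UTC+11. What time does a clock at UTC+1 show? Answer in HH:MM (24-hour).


Local time: 23:34 at UTC+11 (offset 11h)
Target zone: UTC+1 (offset 1h)
Difference: 1 - (11) = -10 hours
Calculation: 23 + (-10) = 13
Result: 13:34

13:34


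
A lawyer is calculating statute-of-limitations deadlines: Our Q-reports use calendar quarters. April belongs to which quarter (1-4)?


Month: April (month 4)
Q1: January-March (months 1-3)
Q2: April-June (months 4-6)
Q3: July-September (months 7-9)
Q4: October-December (months 10-12)
Month 4 falls in Q2

2


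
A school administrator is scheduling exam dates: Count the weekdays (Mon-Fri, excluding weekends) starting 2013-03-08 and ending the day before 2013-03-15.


Start: 2013-03-08 (Friday)
End (exclusive): 2013-03-15 (Friday)
Total calendar days: 7
Full weeks: 7 // 7 = 1 -> 5 weekdays
Remaining 0 days starting on Friday:
Total business days: 5 + 0 = 5

5


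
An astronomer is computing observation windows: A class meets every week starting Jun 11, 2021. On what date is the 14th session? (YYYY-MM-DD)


First occurrence: 2021-06-11 (occurrence 1)
Each occurrence is 7 days after the previous.
Occurrence 14 is 13 weeks after the first.
13 weeks = 91 days
2021-06-11 + 91 days = 2021-09-10

2021-09-10


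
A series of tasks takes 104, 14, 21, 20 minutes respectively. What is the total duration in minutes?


Durations: 104, 14, 21, 20
Running sum: 104
+ 14 = 118
+ 21 = 139
+ 20 = 159
Total duration: 159 minutes
That is 2 hours and 39 minutes

159


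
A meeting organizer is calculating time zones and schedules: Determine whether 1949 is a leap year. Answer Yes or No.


Year: 1949
Divisible by 4? 1949 / 4 = 487.25 -> No
Not divisible by 4, so NOT a leap year

No


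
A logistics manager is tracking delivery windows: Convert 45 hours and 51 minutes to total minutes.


Hours: 45
Extra minutes: 51
Minutes per hour: 60
Hours to minutes: 45 x 60 = 2700
Total: 2700 + 51 = 2751

2751


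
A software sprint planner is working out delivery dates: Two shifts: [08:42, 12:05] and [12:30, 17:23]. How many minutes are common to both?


Interval A: [522, 725] minutes from midnight
Interval B: [750, 1043] minutes from midnight
Overlap start = max(522, 750) = 750
Overlap end = min(725, 1043) = 725
End <= start, so the intervals do not overlap: 0 minutes

0


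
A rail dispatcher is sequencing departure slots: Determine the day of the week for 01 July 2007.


Date: 2007-07-01
January 1, 2007 is a Monday
Day of year: 182
Offset from Jan 1: 181 days
181 mod 7 = 6
Result: Sunday

Sunday


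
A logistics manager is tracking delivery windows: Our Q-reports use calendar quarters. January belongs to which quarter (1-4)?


Month: January (month 1)
Q1: January-March (months 1-3)
Q2: April-June (months 4-6)
Q3: July-September (months 7-9)
Q4: October-December (months 10-12)
Month 1 falls in Q1

1


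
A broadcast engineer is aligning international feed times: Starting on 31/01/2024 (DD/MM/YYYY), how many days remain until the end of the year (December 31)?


Start: January 31, 2024
End: December 31, 2024
Days left in January: 0
February: 29
March: 31
April: 30
May: 31
... plus remaining months
Sum of remaining months: 335
Total: 0 + 335 = 335

335


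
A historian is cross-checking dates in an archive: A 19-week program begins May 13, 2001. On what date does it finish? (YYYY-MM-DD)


Start: 2001-05-13
Weeks to add: 19
Convert to days: 19 x 7 = 133 days
Add 133 days to 2001-05-13
Result: 2001-09-23

2001-09-23


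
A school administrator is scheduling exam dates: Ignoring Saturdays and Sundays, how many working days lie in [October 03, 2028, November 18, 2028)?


Start: 2028-10-03 (Tuesday)
End (exclusive): 2028-11-18 (Saturday)
Total calendar days: 46
Full weeks: 46 // 7 = 6 -> 30 weekdays
Remaining 4 days starting on Tuesday:
  Tue(w), Wed(w), Thu(w), Fri(w) -> 4 weekdays
Total business days: 30 + 4 = 34

34


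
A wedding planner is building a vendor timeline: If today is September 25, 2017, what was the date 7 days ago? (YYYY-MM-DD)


Start: 2017-09-25
Subtracting 7 days
Days already passed in September: 25
Result: 2017-09-18

2017-09-18


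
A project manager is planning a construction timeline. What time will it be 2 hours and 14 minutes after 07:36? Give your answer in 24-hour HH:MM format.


Start time: 07:36
Adding: 2 hours 14 minutes
Minutes: 36 + 14 = 50
Hours: 7 + 2 + 0 = 9
Result: 09:50

09:50


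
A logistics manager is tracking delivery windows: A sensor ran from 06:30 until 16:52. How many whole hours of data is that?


Start: 06:30
End: 16:52
Hour difference: 16 - 6 = 10 hours
Minute difference: 52 - 30 = 22 minutes
Total minutes: 622
Complete hours: 622 / 60 = 10 (remainder 22)

10


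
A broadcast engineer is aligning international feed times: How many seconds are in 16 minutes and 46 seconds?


Minutes: 16
Seconds: 46
Convert minutes to seconds: 16 x 60 = 960
Add remaining seconds: 960 + 46 = 1006

1006


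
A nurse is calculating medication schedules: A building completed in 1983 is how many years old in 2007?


Birth year: 1983
Current year: 2007
Age = current year - birth year
Age = 2007 - 1983 = 24

24


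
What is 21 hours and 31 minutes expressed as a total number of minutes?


Hours: 21
Minutes: 31
Convert hours to minutes: 21 x 60 = 1260
Add remaining minutes: 1260 + 31 = 1291

1291


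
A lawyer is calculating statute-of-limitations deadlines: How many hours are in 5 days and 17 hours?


Days: 5
Extra hours: 17
Hours per day: 24
Days to hours: 5 x 24 = 120
Total: 120 + 17 = 137

137


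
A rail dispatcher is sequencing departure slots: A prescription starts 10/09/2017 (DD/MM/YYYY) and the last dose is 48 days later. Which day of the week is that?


Start: 2017-09-10 (Sunday)
Step 1 - find target date: add 48 days
  2017-09-10 + 48 days = 2017-10-28
Step 2 - day of week:
  48 mod 7 = 6
  Sunday + 6 days -> Saturday
Result: Saturday (2017-10-28)

Saturday


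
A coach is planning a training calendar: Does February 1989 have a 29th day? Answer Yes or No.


Year: 1989
Divisible by 4? 1989 / 4 = 497.25 -> No
Not divisible by 4, so NOT a leap year

No


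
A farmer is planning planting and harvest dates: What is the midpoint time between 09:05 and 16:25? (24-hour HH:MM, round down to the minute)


Start time: 09:05 = 545 minutes from midnight
End time: 16:25 = 985 minutes from midnight
Sum: 545 + 985 = 1530
Midpoint: 1530 / 2 = 765 minutes
Convert: 765 / 60 = 12 hours, 45 minutes
Result: 12:45

12:45


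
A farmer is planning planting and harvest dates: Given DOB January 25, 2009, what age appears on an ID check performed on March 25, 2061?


Birth: 2009-01-25
Reference: 2061-03-25
Year difference: 2061 - 2009 = 52
Has birthday (01-25) occurred by 03-25? Yes
Age in full years: 52

52


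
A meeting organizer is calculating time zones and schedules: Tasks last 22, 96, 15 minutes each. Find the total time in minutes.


Durations: 22, 96, 15
Running sum: 22
+ 96 = 118
+ 15 = 133
Total duration: 133 minutes
That is 2 hours and 13 minutes

133


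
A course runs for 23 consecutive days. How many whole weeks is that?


Total days: 23
Days per week: 7
Division: 23 / 7 = 3 remainder 2
Complete weeks: 3
Remaining days: 2

3


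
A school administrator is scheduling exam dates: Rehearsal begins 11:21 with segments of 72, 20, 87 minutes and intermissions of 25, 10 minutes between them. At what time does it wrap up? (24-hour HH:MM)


Start: 11:21 = 681 min from midnight
  after task 1 (72 min): 12:33
  after break (25 min): 12:58
  after task 2 (20 min): 13:18
  after break (10 min): 13:28
  after task 3 (87 min): 14:55
Total elapsed: 214 minutes
End time: 14:55

14:55


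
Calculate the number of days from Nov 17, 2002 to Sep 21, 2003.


Start date: 2002-11-17
End date: 2003-09-21
Nov 2002: +14 days
Dec 2002: +31 days
Jan 2003: +31 days
... (8 more months)
Total: 308 days

308


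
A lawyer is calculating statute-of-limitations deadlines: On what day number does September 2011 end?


Month: September
Year: 2011
September is a 30-day month
Total: 30 days

30


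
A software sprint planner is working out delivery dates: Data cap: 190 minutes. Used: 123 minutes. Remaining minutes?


Total budget: 190 minutes
Time used: 123 minutes
Remaining: 190 - 123 = 67 minutes
Percent used: 64.7%
Percent remaining: 35.3%

67


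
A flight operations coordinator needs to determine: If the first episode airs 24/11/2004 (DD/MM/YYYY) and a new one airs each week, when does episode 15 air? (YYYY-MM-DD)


First occurrence: 2004-11-24 (occurrence 1)
Each occurrence is 7 days after the previous.
Occurrence 15 is 14 weeks after the first.
14 weeks = 98 days
2004-11-24 + 98 days = 2005-03-02

2005-03-02


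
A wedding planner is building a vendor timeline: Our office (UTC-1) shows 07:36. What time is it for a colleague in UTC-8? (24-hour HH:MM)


Local time: 07:36 at UTC-1 (offset -1h)
Target zone: UTC-8 (offset -8h)
Difference: -8 - (-1) = -7 hours
Calculation: 7 + (-7) = 0
Result: 00:36

00:36


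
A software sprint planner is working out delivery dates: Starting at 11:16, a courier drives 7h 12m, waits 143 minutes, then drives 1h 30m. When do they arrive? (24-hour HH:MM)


Depart: 11:16
Leg 1: +432 min -> 18:28
Layover: +143 min -> 20:51
Leg 2: +90 min -> 22:21
Total travel: 665 minutes = 11h 5m
Arrival: 22:21

22:21


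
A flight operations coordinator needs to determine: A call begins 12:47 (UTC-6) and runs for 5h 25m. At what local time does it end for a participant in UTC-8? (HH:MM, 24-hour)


Start: 12:47 in UTC-6
Step 1 - add duration:
  minutes: 47 + 25 = 72 (carry 1h)
  hours: 12 + 5 + 1 = 18
  end in UTC-6: 18:12
Step 2 - convert UTC-6 -> UTC-8:
  offset difference: -8 - (-6) = -2 hours
  18 + (-2) = 16 -> mod 24 = 16
Result: 16:12 in UTC-8

16:12


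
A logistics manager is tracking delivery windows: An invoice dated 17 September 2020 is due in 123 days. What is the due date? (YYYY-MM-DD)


Start: 2020-09-17
Adding 123 days
Days remaining in September: 13
After September: 110 days still to add
October 2020: 31 days, 79 remaining
November 2020: 30 days, 49 remaining
December 2020: 31 days, 18 remaining
January 2021 has 31 days, need 18
Result: 2021-01-18

2021-01-18


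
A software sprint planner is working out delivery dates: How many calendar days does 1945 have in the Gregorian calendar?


Year: 1945
Check leap year rules:
Divisible by 4? No
1945 is not a leap year
Days: 365

365


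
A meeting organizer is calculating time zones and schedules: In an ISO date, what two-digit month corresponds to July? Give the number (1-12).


Calendar month order:
6. June
7. July <--
8. August
July is month number 7

7


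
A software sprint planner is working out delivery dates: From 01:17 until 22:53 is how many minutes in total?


Start time: 01:17 = 77 minutes from midnight
End time: 22:53 = 1373 minutes from midnight
Difference: 1373 - 77 = 1296 minutes
That is 21 hours and 36 minutes

1296


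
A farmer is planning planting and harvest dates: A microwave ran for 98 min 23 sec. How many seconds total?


Minutes: 98
Extra seconds: 23
Seconds per minute: 60
Minutes to seconds: 98 x 60 = 5880
Total: 5880 + 23 = 5903

5903


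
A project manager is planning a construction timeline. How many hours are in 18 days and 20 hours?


Days: 18
Extra hours: 20
Hours per day: 24
Days to hours: 18 x 24 = 432
Total: 432 + 20 = 452

452


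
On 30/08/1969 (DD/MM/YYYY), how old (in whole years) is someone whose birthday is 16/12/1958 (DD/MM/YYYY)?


Birth: 1958-12-16
Reference: 1969-08-30
Year difference: 1969 - 1958 = 11
Has birthday (12-16) occurred by 08-30? No
Birthday not yet reached this year -> subtract 1
Age in full years: 10

10


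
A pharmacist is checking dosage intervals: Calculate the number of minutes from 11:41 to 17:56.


Start time: 11:41 = 701 minutes from midnight
End time: 17:56 = 1076 minutes from midnight
Difference: 1076 - 701 = 375 minutes
That is 6 hours and 15 minutes

375


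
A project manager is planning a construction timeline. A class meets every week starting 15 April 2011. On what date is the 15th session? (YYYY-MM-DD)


First occurrence: 2011-04-15 (occurrence 1)
Each occurrence is 7 days after the previous.
Occurrence 15 is 14 weeks after the first.
14 weeks = 98 days
2011-04-15 + 98 days = 2011-07-22

2011-07-22


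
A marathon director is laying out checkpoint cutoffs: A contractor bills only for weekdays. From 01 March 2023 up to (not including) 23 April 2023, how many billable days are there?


Start: 2023-03-01 (Wednesday)
End (exclusive): 2023-04-23 (Sunday)
Total calendar days: 53
Full weeks: 53 // 7 = 7 -> 35 weekdays
Remaining 4 days starting on Wednesday:
  Wed(w), Thu(w), Fri(w), Sat(-) -> 3 weekdays
Total business days: 35 + 3 = 38

38


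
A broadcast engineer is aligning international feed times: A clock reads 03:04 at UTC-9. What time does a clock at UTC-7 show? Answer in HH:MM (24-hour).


Local time: 03:04 at UTC-9 (offset -9h)
Target zone: UTC-7 (offset -7h)
Difference: -7 - (-9) = 2 hours
Calculation: 3 + (2) = 5
Result: 05:04

05:04


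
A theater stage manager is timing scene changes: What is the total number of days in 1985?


Year: 1985
Check leap year rules:
Divisible by 4? No
1985 is not a leap year
Days: 365

365


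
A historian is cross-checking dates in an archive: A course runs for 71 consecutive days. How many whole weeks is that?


Total days: 71
Days per week: 7
Division: 71 / 7 = 10 remainder 1
Complete weeks: 10
Remaining days: 1

10


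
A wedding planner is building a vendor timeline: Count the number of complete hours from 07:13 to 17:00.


Start: 07:13
End: 17:00
Hour difference: 17 - 7 = 10 hours
Minute difference: 0 - 13 = -13 minutes
Total minutes: 587
Complete hours: 587 / 60 = 9 (remainder 47)

9


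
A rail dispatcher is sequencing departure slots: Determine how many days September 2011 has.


Month: September
Year: 2011
September is a 30-day month
Total: 30 days

30


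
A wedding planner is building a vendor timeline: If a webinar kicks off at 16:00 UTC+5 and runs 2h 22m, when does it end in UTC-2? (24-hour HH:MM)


Start: 16:00 in UTC+5
Step 1 - add duration:
  minutes: 0 + 22 = 22
  hours: 16 + 2 + 0 = 18
  end in UTC+5: 18:22
Step 2 - convert UTC+5 -> UTC-2:
  offset difference: -2 - (5) = -7 hours
  18 + (-7) = 11 -> mod 24 = 11
Result: 11:22 in UTC-2

11:22


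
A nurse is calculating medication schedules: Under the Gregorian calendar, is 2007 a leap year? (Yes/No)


Year: 2007
Divisible by 4? 2007 / 4 = 501.75 -> No
Not divisible by 4, so NOT a leap year

No


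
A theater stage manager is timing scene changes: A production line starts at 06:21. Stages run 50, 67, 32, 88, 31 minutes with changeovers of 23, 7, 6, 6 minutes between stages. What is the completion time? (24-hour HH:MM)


Start: 06:21 = 381 min from midnight
  after task 1 (50 min): 07:11
  after break (23 min): 07:34
  after task 2 (67 min): 08:41
  after break (7 min): 08:48
  after task 3 (32 min): 09:20
  after break (6 min): 09:26
  after task 4 (88 min): 10:54
  after break (6 min): 11:00
  after task 5 (31 min): 11:31
Total elapsed: 310 minutes
End time: 11:31

11:31


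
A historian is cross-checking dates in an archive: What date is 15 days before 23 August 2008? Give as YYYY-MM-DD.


Start: 2008-08-23
Subtracting 15 days
Days already passed in August: 23
Result: 2008-08-08

2008-08-08


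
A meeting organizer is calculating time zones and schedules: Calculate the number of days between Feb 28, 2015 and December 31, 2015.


Start: February 28, 2015
End: December 31, 2015
Days left in February: 0
March: 31
April: 30
May: 31
June: 30
... plus remaining months
Sum of remaining months: 306
Total: 0 + 306 = 306

306


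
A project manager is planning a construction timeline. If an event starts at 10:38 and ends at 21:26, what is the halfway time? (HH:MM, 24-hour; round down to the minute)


Start time: 10:38 = 638 minutes from midnight
End time: 21:26 = 1286 minutes from midnight
Sum: 638 + 1286 = 1924
Midpoint: 1924 / 2 = 962 minutes
Convert: 962 / 60 = 16 hours, 2 minutes
Result: 16:02

16:02


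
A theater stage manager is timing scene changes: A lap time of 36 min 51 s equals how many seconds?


Minutes: 36
Seconds: 51
Convert minutes to seconds: 36 x 60 = 2160
Add remaining seconds: 2160 + 51 = 2211

2211


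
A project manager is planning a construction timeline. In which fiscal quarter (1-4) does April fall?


Month: April (month 4)
Q1: January-March (months 1-3)
Q2: April-June (months 4-6)
Q3: July-September (months 7-9)
Q4: October-December (months 10-12)
Month 4 falls in Q2

2


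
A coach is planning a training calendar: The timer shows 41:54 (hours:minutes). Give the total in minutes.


Hours: 41
Minutes: 54
Convert hours to minutes: 41 x 60 = 2460
Add remaining minutes: 2460 + 54 = 2514

2514


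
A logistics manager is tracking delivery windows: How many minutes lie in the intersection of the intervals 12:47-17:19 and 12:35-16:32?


Interval A: [767, 1039] minutes from midnight
Interval B: [755, 992] minutes from midnight
Overlap start = max(767, 755) = 767
Overlap end = min(1039, 992) = 992
Overlap = 992 - 767 = 225 minutes

225


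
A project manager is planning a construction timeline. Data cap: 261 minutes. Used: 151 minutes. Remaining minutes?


Total budget: 261 minutes
Time used: 151 minutes
Remaining: 261 - 151 = 110 minutes
Percent used: 57.9%
Percent remaining: 42.1%

110


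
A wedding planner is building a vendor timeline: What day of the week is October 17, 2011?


Date: 2011-10-17
January 1, 2011 is a Saturday
Day of year: 290
Offset from Jan 1: 289 days
289 mod 7 = 2
Result: Monday

Monday


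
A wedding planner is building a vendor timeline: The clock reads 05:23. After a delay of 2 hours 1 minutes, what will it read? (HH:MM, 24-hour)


Start time: 05:23
Adding: 2 hours 1 minutes
Minutes: 23 + 1 = 24
Hours: 5 + 2 + 0 = 7
Result: 07:24

07:24


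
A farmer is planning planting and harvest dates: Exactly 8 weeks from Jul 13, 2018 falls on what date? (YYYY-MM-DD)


Start: 2018-07-13
Weeks to add: 8
Convert to days: 8 x 7 = 56 days
Add 56 days to 2018-07-13
Result: 2018-09-07

2018-09-07


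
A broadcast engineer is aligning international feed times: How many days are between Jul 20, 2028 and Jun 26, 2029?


Start date: 2028-07-20
End date: 2029-06-26
Jul 2028: +12 days
Aug 2028: +31 days
Sep 2028: +30 days
... (9 more months)
Total: 341 days

341


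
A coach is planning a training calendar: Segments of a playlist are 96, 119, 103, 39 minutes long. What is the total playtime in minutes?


Durations: 96, 119, 103, 39
Running sum: 96
+ 119 = 215
+ 103 = 318
+ 39 = 357
Total duration: 357 minutes
That is 5 hours and 57 minutes

357


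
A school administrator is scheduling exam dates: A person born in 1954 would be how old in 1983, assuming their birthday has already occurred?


Birth year: 1954
Current year: 1983
Age = current year - birth year
Age = 1983 - 1954 = 29

29


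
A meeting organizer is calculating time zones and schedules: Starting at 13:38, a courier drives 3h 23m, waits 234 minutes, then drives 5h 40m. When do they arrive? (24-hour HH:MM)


Depart: 13:38
Leg 1: +203 min -> 17:01
Layover: +234 min -> 20:55
Leg 2: +340 min -> 02:35
Total travel: 777 minutes = 12h 57m
Arrival: 02:35

02:35


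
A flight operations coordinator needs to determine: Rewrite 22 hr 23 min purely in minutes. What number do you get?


Hours: 22
Extra minutes: 23
Minutes per hour: 60
Hours to minutes: 22 x 60 = 1320
Total: 1320 + 23 = 1343

1343


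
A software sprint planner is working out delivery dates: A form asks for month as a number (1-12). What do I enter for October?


Calendar month order:
9. September
10. October <--
11. November
October is month number 10

10


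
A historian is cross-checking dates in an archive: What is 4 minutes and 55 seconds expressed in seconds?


Minutes: 4
Extra seconds: 55
Seconds per minute: 60
Minutes to seconds: 4 x 60 = 240
Total: 240 + 55 = 295

295


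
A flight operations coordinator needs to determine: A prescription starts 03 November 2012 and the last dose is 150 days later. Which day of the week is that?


Start: 2012-11-03 (Saturday)
Step 1 - find target date: add 150 days
  2012-11-03 + 150 days = 2013-04-02
Step 2 - day of week:
  150 mod 7 = 3
  Saturday + 3 days -> Tuesday
Result: Tuesday (2013-04-02)

Tuesday


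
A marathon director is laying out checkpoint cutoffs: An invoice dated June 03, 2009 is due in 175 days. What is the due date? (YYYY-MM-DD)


Start: 2009-06-03
Adding 175 days
Days remaining in June: 27
After June: 148 days still to add
July 2009: 31 days, 117 remaining
August 2009: 31 days, 86 remaining
September 2009: 30 days, 56 remaining
October 2009: 31 days, 25 remaining
Result: 2009-11-25

2009-11-25


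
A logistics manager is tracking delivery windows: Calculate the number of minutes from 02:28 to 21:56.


Start time: 02:28 = 148 minutes from midnight
End time: 21:56 = 1316 minutes from midnight
Difference: 1316 - 148 = 1168 minutes
That is 19 hours and 28 minutes

1168


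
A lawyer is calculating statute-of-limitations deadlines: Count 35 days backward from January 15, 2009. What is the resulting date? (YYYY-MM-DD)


Start: 2009-01-15
Subtracting 35 days
Days already passed in January: 15
After going back through January: 20 more days to subtract
December 2008 has 31 days, need 20
Result: 2008-12-11

2008-12-11


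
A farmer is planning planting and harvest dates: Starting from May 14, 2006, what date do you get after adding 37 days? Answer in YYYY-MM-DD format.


Start: 2006-05-14
Adding 37 days
Days remaining in May: 17
After May: 20 days still to add
June 2006 has 30 days, need 20
Result: 2006-06-20

2006-06-20


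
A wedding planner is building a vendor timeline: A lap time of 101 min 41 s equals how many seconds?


Minutes: 101
Seconds: 41
Convert minutes to seconds: 101 x 60 = 6060
Add remaining seconds: 6060 + 41 = 6101

6101


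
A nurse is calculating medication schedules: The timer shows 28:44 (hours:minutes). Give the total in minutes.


Hours: 28
Minutes: 44
Convert hours to minutes: 28 x 60 = 1680
Add remaining minutes: 1680 + 44 = 1724

1724


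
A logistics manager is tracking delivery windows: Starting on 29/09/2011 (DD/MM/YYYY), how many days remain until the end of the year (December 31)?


Start: September 29, 2011
End: December 31, 2011
Days left in September: 1
October: 31
November: 30
December: 31
Sum of remaining months: 92
Total: 1 + 92 = 93

93


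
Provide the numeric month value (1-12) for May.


Calendar month order:
4. April
5. May <--
6. June
May is month number 5

5


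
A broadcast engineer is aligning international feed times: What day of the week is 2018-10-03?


Date: 2018-10-03
January 1, 2018 is a Monday
Day of year: 276
Offset from Jan 1: 275 days
275 mod 7 = 2
Result: Wednesday

Wednesday


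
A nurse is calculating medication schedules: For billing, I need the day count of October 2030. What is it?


Month: October
Year: 2030
October is a 31-day month
Total: 31 days

31


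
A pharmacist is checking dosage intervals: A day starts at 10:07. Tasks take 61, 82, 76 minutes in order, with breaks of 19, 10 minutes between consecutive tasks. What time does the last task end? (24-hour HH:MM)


Start: 10:07 = 607 min from midnight
  after task 1 (61 min): 11:08
  after break (19 min): 11:27
  after task 2 (82 min): 12:49
  after break (10 min): 12:59
  after task 3 (76 min): 14:15
Total elapsed: 248 minutes
End time: 14:15

14:15


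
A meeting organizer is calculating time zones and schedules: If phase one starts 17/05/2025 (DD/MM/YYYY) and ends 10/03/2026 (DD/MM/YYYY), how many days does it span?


Start date: 2025-05-17
End date: 2026-03-10
May 2025: +15 days
Jun 2025: +30 days
Jul 2025: +31 days
... (8 more months)
Total: 297 days

297


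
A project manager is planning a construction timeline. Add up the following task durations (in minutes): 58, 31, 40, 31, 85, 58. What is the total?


Durations: 58, 31, 40, 31, 85, 58
Running sum: 58
+ 31 = 89
+ 40 = 129
+ 31 = 160
+ 85 = 245
+ 58 = 303
Total duration: 303 minutes
That is 5 hours and 3 minutes

303


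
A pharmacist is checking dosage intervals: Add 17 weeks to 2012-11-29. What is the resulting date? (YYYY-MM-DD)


Start: 2012-11-29
Weeks to add: 17
Convert to days: 17 x 7 = 119 days
Add 119 days to 2012-11-29
Result: 2013-03-28

2013-03-28


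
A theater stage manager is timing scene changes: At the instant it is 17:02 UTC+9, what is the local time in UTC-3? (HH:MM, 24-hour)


Local time: 17:02 at UTC+9 (offset 9h)
Target zone: UTC-3 (offset -3h)
Difference: -3 - (9) = -12 hours
Calculation: 17 + (-12) = 5
Result: 05:02

05:02


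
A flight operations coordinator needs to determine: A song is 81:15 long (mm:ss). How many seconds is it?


Minutes: 81
Extra seconds: 15
Seconds per minute: 60
Minutes to seconds: 81 x 60 = 4860
Total: 4860 + 15 = 4875

4875


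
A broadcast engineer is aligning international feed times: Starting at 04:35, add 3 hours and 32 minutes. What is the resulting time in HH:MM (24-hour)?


Start time: 04:35
Adding: 3 hours 32 minutes
Minutes: 35 + 32 = 67
Minute overflow: 67 >= 60, so carry 1 hour, minutes = 7
Hours: 4 + 3 + 1 = 8
Result: 08:07

08:07


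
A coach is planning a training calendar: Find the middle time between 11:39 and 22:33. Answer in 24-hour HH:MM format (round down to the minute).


Start time: 11:39 = 699 minutes from midnight
End time: 22:33 = 1353 minutes from midnight
Sum: 699 + 1353 = 2052
Midpoint: 2052 / 2 = 1026 minutes
Convert: 1026 / 60 = 17 hours, 6 minutes
Result: 17:06

17:06


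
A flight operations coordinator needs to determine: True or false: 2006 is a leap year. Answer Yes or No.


Year: 2006
Divisible by 4? 2006 / 4 = 501.5 -> No
Not divisible by 4, so NOT a leap year

No


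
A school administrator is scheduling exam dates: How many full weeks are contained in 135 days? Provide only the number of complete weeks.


Total days: 135
Days per week: 7
Division: 135 / 7 = 19 remainder 2
Complete weeks: 19
Remaining days: 2

19


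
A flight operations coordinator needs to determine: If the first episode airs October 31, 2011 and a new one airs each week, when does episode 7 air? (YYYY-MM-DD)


First occurrence: 2011-10-31 (occurrence 1)
Each occurrence is 7 days after the previous.
Occurrence 7 is 6 weeks after the first.
6 weeks = 42 days
2011-10-31 + 42 days = 2011-12-12

2011-12-12


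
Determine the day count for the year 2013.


Year: 2013
Check leap year rules:
Divisible by 4? No
2013 is not a leap year
Days: 365

365


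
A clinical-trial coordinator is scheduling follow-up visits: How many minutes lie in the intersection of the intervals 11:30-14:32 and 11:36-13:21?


Interval A: [690, 872] minutes from midnight
Interval B: [696, 801] minutes from midnight
Overlap start = max(690, 696) = 696
Overlap end = min(872, 801) = 801
Overlap = 801 - 696 = 105 minutes

105


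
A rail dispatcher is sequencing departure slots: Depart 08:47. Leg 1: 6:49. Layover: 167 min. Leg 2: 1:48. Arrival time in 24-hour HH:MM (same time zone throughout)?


Depart: 08:47
Leg 1: +409 min -> 15:36
Layover: +167 min -> 18:23
Leg 2: +108 min -> 20:11
Total travel: 684 minutes = 11h 24m
Arrival: 20:11

20:11


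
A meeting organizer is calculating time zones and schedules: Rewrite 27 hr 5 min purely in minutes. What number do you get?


Hours: 27
Extra minutes: 5
Minutes per hour: 60
Hours to minutes: 27 x 60 = 1620
Total: 1620 + 5 = 1625

1625


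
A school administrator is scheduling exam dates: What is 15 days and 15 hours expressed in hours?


Days: 15
Extra hours: 15
Hours per day: 24
Days to hours: 15 x 24 = 360
Total: 360 + 15 = 375

375


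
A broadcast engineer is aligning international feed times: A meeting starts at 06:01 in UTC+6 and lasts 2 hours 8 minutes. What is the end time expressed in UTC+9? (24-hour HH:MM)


Start: 06:01 in UTC+6
Step 1 - add duration:
  minutes: 1 + 8 = 9
  hours: 6 + 2 + 0 = 8
  end in UTC+6: 08:09
Step 2 - convert UTC+6 -> UTC+9:
  offset difference: 9 - (6) = 3 hours
  8 + (3) = 11 -> mod 24 = 11
Result: 11:09 in UTC+9

11:09


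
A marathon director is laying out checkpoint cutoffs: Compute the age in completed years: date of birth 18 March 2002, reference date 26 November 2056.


Birth: 2002-03-18
Reference: 2056-11-26
Year difference: 2056 - 2002 = 54
Has birthday (03-18) occurred by 11-26? Yes
Age in full years: 54

54


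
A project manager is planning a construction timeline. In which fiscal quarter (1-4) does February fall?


Month: February (month 2)
Q1: January-March (months 1-3)
Q2: April-June (months 4-6)
Q3: July-September (months 7-9)
Q4: October-December (months 10-12)
Month 2 falls in Q1

1


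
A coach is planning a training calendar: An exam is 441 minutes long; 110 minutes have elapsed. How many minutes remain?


Total budget: 441 minutes
Time used: 110 minutes
Remaining: 441 - 110 = 331 minutes
Percent used: 24.9%
Percent remaining: 75.1%

331


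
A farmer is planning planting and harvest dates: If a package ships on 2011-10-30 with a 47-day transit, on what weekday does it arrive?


Start: 2011-10-30 (Sunday)
Step 1 - find target date: add 47 days
  2011-10-30 + 47 days = 2011-12-16
Step 2 - day of week:
  47 mod 7 = 5
  Sunday + 5 days -> Friday
Result: Friday (2011-12-16)

Friday


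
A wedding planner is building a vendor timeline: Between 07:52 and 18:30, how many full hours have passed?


Start: 07:52
End: 18:30
Hour difference: 18 - 7 = 11 hours
Minute difference: 30 - 52 = -22 minutes
Total minutes: 638
Complete hours: 638 / 60 = 10 (remainder 38)

10


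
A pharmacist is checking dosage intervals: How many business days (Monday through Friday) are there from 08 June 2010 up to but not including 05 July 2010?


Start: 2010-06-08 (Tuesday)
End (exclusive): 2010-07-05 (Monday)
Total calendar days: 27
Full weeks: 27 // 7 = 3 -> 15 weekdays
Remaining 6 days starting on Tuesday:
  Tue(w), Wed(w), Thu(w), Fri(w), Sat(-), Sun(-) -> 4 weekdays
Total business days: 15 + 4 = 19

19


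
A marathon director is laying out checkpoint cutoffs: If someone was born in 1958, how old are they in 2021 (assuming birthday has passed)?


Birth year: 1958
Current year: 2021
Age = current year - birth year
Age = 2021 - 1958 = 63

63


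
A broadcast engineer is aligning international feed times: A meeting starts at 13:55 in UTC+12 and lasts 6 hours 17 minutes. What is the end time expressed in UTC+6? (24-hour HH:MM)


Start: 13:55 in UTC+12
Step 1 - add duration:
  minutes: 55 + 17 = 72 (carry 1h)
  hours: 13 + 6 + 1 = 20
  end in UTC+12: 20:12
Step 2 - convert UTC+12 -> UTC+6:
  offset difference: 6 - (12) = -6 hours
  20 + (-6) = 14 -> mod 24 = 14
Result: 14:12 in UTC+6

14:12


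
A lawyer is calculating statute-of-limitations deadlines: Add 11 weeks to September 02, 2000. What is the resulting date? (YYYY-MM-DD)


Start: 2000-09-02
Weeks to add: 11
Convert to days: 11 x 7 = 77 days
Add 77 days to 2000-09-02
Result: 2000-11-18

2000-11-18


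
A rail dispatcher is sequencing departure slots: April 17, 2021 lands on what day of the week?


Date: 2021-04-17
January 1, 2021 is a Friday
Day of year: 107
Offset from Jan 1: 106 days
106 mod 7 = 1
Result: Saturday

Saturday


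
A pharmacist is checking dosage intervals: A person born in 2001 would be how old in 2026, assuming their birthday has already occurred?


Birth year: 2001
Current year: 2026
Age = current year - birth year
Age = 2026 - 2001 = 25

25


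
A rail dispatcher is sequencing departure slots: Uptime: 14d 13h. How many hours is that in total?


Days: 14
Extra hours: 13
Hours per day: 24
Days to hours: 14 x 24 = 336
Total: 336 + 13 = 349

349


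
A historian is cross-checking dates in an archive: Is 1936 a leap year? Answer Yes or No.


Year: 1936
Divisible by 4? 1936 / 4 = 484.0 -> Yes
Divisible by 100? 1936 / 100 = 19.36 -> No
Divisible by 4 but not 100, so it IS a leap year

Yes


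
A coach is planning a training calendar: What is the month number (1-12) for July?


Calendar month order:
6. June
7. July <--
8. August
July is month number 7

7


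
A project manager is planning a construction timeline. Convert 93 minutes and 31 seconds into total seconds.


Minutes: 93
Seconds: 31
Convert minutes to seconds: 93 x 60 = 5580
Add remaining seconds: 5580 + 31 = 5611

5611


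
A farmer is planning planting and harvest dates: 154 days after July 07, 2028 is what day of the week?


Start: 2028-07-07 (Friday)
Step 1 - find target date: add 154 days
  2028-07-07 + 154 days = 2028-12-08
Step 2 - day of week:
  154 mod 7 = 0
  Friday + 0 days -> Friday
Result: Friday (2028-12-08)

Friday


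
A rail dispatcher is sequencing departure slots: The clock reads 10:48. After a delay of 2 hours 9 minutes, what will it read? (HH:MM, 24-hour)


Start time: 10:48
Adding: 2 hours 9 minutes
Minutes: 48 + 9 = 57
Hours: 10 + 2 + 0 = 12
Result: 12:57

12:57


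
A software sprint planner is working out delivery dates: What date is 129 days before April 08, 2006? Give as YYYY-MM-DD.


Start: 2006-04-08
Subtracting 129 days
Days already passed in April: 8
After going back through April: 121 more days to subtract
March 2006: 31 days, 90 remaining
February 2006: 28 days, 62 remaining
January 2006: 31 days, 31 remaining
December 2005 has 31 days, need 31
Result: 2005-11-30

2005-11-30


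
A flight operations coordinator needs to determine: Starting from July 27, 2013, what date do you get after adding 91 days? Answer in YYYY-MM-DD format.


Start: 2013-07-27
Adding 91 days
Days remaining in July: 4
After July: 87 days still to add
August 2013: 31 days, 56 remaining
September 2013: 30 days, 26 remaining
October 2013 has 31 days, need 26
Result: 2013-10-26

2013-10-26


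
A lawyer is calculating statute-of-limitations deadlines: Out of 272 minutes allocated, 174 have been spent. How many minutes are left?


Total budget: 272 minutes
Time used: 174 minutes
Remaining: 272 - 174 = 98 minutes
Percent used: 64.0%
Percent remaining: 36.0%

98


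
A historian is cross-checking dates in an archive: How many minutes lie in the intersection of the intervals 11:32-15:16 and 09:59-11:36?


Interval A: [692, 916] minutes from midnight
Interval B: [599, 696] minutes from midnight
Overlap start = max(692, 599) = 692
Overlap end = min(916, 696) = 696
Overlap = 696 - 692 = 4 minutes

4


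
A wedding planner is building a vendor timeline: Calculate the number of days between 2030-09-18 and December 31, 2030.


Start: September 18, 2030
End: December 31, 2030
Days left in September: 12
October: 31
November: 30
December: 31
Sum of remaining months: 92
Total: 12 + 92 = 104

104


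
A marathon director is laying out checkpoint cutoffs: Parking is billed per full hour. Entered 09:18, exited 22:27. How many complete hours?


Start: 09:18
End: 22:27
Hour difference: 22 - 9 = 13 hours
Minute difference: 27 - 18 = 9 minutes
Total minutes: 789
Complete hours: 789 / 60 = 13 (remainder 9)

13


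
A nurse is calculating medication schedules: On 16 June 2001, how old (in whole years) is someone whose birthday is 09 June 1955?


Birth: 1955-06-09
Reference: 2001-06-16
Year difference: 2001 - 1955 = 46
Has birthday (06-09) occurred by 06-16? Yes
Age in full years: 46

46


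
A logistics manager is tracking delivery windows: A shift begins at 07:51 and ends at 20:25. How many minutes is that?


Start time: 07:51 = 471 minutes from midnight
End time: 20:25 = 1225 minutes from midnight
Difference: 1225 - 471 = 754 minutes
That is 12 hours and 34 minutes

754


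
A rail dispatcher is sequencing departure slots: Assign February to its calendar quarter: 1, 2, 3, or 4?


Month: February (month 2)
Q1: January-March (months 1-3)
Q2: April-June (months 4-6)
Q3: July-September (months 7-9)
Q4: October-December (months 10-12)
Month 2 falls in Q1

1


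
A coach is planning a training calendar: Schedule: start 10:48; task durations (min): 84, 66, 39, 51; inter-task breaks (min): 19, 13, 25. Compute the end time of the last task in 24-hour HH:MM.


Start: 10:48 = 648 min from midnight
  after task 1 (84 min): 12:12
  after break (19 min): 12:31
  after task 2 (66 min): 13:37
  after break (13 min): 13:50
  after task 3 (39 min): 14:29
  after break (25 min): 14:54
  after task 4 (51 min): 15:45
Total elapsed: 297 minutes
End time: 15:45

15:45


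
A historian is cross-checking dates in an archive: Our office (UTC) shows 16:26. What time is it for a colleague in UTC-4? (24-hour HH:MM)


Local time: 16:26 at UTC (offset 0h)
Target zone: UTC-4 (offset -4h)
Difference: -4 - (0) = -4 hours
Calculation: 16 + (-4) = 12
Result: 12:26

12:26


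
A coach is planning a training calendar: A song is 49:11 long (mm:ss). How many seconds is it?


Minutes: 49
Extra seconds: 11
Seconds per minute: 60
Minutes to seconds: 49 x 60 = 2940
Total: 2940 + 11 = 2951

2951


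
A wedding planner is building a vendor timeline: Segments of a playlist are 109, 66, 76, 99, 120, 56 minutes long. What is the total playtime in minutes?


Durations: 109, 66, 76, 99, 120, 56
Running sum: 109
+ 66 = 175
+ 76 = 251
+ 99 = 350
+ 120 = 470
+ 56 = 526
Total duration: 526 minutes
That is 8 hours and 46 minutes

526


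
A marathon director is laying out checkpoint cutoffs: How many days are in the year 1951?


Year: 1951
Check leap year rules:
Divisible by 4? No
1951 is not a leap year
Days: 365

365


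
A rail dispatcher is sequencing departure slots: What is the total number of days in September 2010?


Month: September
Year: 2010
September is a 30-day month
Total: 30 days

30


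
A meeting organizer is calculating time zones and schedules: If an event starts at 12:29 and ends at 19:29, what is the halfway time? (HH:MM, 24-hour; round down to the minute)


Start time: 12:29 = 749 minutes from midnight
End time: 19:29 = 1169 minutes from midnight
Sum: 749 + 1169 = 1918
Midpoint: 1918 / 2 = 959 minutes
Convert: 959 / 60 = 15 hours, 59 minutes
Result: 15:59

15:59


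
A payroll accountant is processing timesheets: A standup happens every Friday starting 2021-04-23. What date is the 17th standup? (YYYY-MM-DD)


First occurrence: 2021-04-23 (occurrence 1)
Each occurrence is 7 days after the previous.
Occurrence 17 is 16 weeks after the first.
16 weeks = 112 days
2021-04-23 + 112 days = 2021-08-13

2021-08-13


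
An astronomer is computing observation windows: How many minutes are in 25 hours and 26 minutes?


Hours: 25
Extra minutes: 26
Minutes per hour: 60
Hours to minutes: 25 x 60 = 1500
Total: 1500 + 26 = 1526

1526


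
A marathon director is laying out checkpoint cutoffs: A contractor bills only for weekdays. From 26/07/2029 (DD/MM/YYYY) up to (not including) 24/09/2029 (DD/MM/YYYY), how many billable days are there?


Start: 2029-07-26 (Thursday)
End (exclusive): 2029-09-24 (Monday)
Total calendar days: 60
Full weeks: 60 // 7 = 8 -> 40 weekdays
Remaining 4 days starting on Thursday:
  Thu(w), Fri(w), Sat(-), Sun(-) -> 2 weekdays
Total business days: 40 + 2 = 42

42
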